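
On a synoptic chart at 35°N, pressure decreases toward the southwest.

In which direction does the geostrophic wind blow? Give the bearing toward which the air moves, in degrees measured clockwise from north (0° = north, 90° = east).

The pressure-gradient force points toward the southwest (bearing 225°).
Geostrophic balance: in the Northern Hemisphere the Coriolis force deflects motion to the right, so the geostrophic wind blows 90° to the right of the pressure-gradient force (low pressure on the left).
Rotating 225° by 90° clockwise gives 315° — the wind blows toward the northwest.

315°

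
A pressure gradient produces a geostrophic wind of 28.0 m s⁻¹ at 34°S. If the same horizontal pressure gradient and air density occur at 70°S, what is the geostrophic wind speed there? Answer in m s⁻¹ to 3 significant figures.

16.7 m s⁻¹

With the same pressure gradient and density, V_g ∝ 1/f ∝ 1/sin φ.
V₂ = V₁ · sin φ₁ / sin φ₂ = 28.0 × sin 34° / sin 70°
V₂ = 28.0 × 0.5592/0.9397 = 16.7 m s⁻¹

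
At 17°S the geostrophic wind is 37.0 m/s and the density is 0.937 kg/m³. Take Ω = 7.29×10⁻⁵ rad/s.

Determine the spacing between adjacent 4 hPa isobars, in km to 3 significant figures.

Coriolis parameter at 17°S:
f = 2Ω sin φ = 2 × 7.29×10⁻⁵ × sin 17° = 4.26×10⁻⁵ s⁻¹
Geostrophic balance rearranged: |∂P/∂n| = f ρ V_g
|∂P/∂n| = 4.26×10⁻⁵ × 0.937 × 37.0 = 1.48×10⁻³ Pa/m
Isobar spacing: Δn = ΔP/|∂P/∂n| = 400 Pa / 1.48×10⁻³ Pa/m = 270661 m ≈ 271 km

271 km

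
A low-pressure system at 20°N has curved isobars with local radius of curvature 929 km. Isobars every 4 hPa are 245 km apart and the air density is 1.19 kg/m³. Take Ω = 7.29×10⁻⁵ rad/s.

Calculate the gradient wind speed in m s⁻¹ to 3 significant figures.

19.4 m s⁻¹

Coriolis parameter at 20°N:
f = 2Ω sin φ = 2 × 7.29×10⁻⁵ × sin 20° = 4.99×10⁻⁵ s⁻¹
Pressure gradient: |∂P/∂n| = 400 Pa / 245000 m = 1.63×10⁻³ Pa/m
Geostrophic speed: V_g = |∂P/∂n|/(fρ) = 1.63×10⁻³/(4.99×10⁻⁵ × 1.19) = 27.5 m/s
Around a low, centrifugal force acts outward with Coriolis, so pressure-gradient force balances both:
(1/ρ)|∂P/∂n| = fV + V²/R  →  V² + fR·V − fR·V_g = 0
With fR = 4.99×10⁻⁵ × 929×10³ m = 46.3 m/s:
V = [−fR + √((fR)² + 4 fR V_g)]/2 = [−46.3 + √(46.3² + 4×46.3×27.5)]/2 = 19.4 m/s
Subgeostrophic (V < V_g = 27.5 m/s), as expected around a low.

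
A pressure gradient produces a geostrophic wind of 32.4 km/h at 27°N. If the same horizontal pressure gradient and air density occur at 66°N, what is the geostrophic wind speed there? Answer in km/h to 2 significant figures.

16 km/h

With the same pressure gradient and density, V_g ∝ 1/f ∝ 1/sin φ.
V₂ = V₁ · sin φ₁ / sin φ₂ = 32.4 × sin 27° / sin 66°
V₂ = 32.4 × 0.4540/0.9135 = 16 km/h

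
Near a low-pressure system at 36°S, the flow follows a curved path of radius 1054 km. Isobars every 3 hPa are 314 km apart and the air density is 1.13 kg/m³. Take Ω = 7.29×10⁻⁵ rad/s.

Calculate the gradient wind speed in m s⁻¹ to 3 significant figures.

8.97 m s⁻¹

Coriolis parameter at 36°S:
f = 2Ω sin φ = 2 × 7.29×10⁻⁵ × sin 36° = 8.57×10⁻⁵ s⁻¹
Pressure gradient: |∂P/∂n| = 300 Pa / 314000 m = 9.55×10⁻⁴ Pa/m
Geostrophic speed: V_g = |∂P/∂n|/(fρ) = 9.55×10⁻⁴/(8.57×10⁻⁵ × 1.13) = 9.87 m/s
Around a low, centrifugal force acts outward with Coriolis, so pressure-gradient force balances both:
(1/ρ)|∂P/∂n| = fV + V²/R  →  V² + fR·V − fR·V_g = 0
With fR = 8.57×10⁻⁵ × 1054×10³ m = 90.3 m/s:
V = [−fR + √((fR)² + 4 fR V_g)]/2 = [−90.3 + √(90.3² + 4×90.3×9.87)]/2 = 8.97 m/s
Subgeostrophic (V < V_g = 9.87 m/s), as expected around a low.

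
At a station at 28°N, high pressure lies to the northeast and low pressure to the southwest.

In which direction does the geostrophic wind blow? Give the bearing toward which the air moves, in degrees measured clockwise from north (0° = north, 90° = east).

The pressure-gradient force points toward the southwest (bearing 225°).
Geostrophic balance: in the Northern Hemisphere the Coriolis force deflects motion to the right, so the geostrophic wind blows 90° to the right of the pressure-gradient force (low pressure on the left).
Rotating 225° by 90° clockwise gives 315° — the wind blows toward the northwest.

315°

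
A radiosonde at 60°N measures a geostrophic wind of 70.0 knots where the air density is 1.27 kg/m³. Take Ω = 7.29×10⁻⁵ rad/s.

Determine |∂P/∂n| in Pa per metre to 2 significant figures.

5.8×10⁻³ Pa/m

Coriolis parameter at 60°N:
f = 2Ω sin φ = 2 × 7.29×10⁻⁵ × sin 60° = 1.26×10⁻⁴ s⁻¹
Wind speed in SI: 70.0 knots = 36.0 m/s
Geostrophic balance rearranged: |∂P/∂n| = f ρ V_g
|∂P/∂n| = 1.26×10⁻⁴ × 1.27 × 36.0 = 5.77×10⁻³ Pa/m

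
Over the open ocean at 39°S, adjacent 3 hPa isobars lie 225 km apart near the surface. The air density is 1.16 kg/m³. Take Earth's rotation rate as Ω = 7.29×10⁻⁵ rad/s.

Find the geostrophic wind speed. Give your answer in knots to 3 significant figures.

Coriolis parameter at 39°S:
f = 2Ω sin φ = 2 × 7.29×10⁻⁵ × sin 39° = 9.18×10⁻⁵ s⁻¹
Pressure gradient: |∂P/∂n| = 300 Pa / 225000 m = 1.33×10⁻³ Pa/m
Geostrophic balance (pressure-gradient force = Coriolis force):
V_g = (1/(fρ)) |∂P/∂n| = 1.33×10⁻³ / (9.18×10⁻⁵ × 1.16) = 12.5 m/s
Converting: 12.5 m/s × 1.944 = 24.4 knots

24.4 knots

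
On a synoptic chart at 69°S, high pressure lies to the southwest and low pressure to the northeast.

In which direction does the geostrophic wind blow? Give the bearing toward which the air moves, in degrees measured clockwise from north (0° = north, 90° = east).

315°

The pressure-gradient force points toward the northeast (bearing 045°).
Geostrophic balance: in the Southern Hemisphere the Coriolis force deflects motion to the left, so the geostrophic wind blows 90° to the left of the pressure-gradient force (low pressure on the right).
Rotating 045° by 90° counterclockwise gives 315° — the wind blows toward the northwest.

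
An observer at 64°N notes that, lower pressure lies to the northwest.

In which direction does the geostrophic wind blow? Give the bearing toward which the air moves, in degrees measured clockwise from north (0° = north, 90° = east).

045°

The pressure-gradient force points toward the northwest (bearing 315°).
Geostrophic balance: in the Northern Hemisphere the Coriolis force deflects motion to the right, so the geostrophic wind blows 90° to the right of the pressure-gradient force (low pressure on the left).
Rotating 315° by 90° clockwise gives 045° — the wind blows toward the northeast.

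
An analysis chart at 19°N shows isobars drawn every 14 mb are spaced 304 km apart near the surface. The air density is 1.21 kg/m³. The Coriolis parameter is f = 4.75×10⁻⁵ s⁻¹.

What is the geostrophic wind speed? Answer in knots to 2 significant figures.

160 knots

Pressure gradient: |∂P/∂n| = 1400 Pa / 304000 m = 4.61×10⁻³ Pa/m
Geostrophic balance (pressure-gradient force = Coriolis force):
V_g = (1/(fρ)) |∂P/∂n| = 4.61×10⁻³ / (4.75×10⁻⁵ × 1.21) = 80.1 m/s
Converting: 80.1 m/s × 1.944 = 160 knots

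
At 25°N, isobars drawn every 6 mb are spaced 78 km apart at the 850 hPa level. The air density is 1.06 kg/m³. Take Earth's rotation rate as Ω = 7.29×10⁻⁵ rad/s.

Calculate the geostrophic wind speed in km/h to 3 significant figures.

424 km/h

Coriolis parameter at 25°N:
f = 2Ω sin φ = 2 × 7.29×10⁻⁵ × sin 25° = 6.16×10⁻⁵ s⁻¹
Pressure gradient: |∂P/∂n| = 600 Pa / 78000 m = 7.69×10⁻³ Pa/m
Geostrophic balance (pressure-gradient force = Coriolis force):
V_g = (1/(fρ)) |∂P/∂n| = 7.69×10⁻³ / (6.16×10⁻⁵ × 1.06) = 118 m/s
Converting: 118 m/s × 3.6 = 424 km/h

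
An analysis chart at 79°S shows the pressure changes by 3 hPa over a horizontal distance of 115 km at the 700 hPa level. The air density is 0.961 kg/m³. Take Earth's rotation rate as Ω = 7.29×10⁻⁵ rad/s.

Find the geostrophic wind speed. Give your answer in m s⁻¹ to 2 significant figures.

Coriolis parameter at 79°S:
f = 2Ω sin φ = 2 × 7.29×10⁻⁵ × sin 79° = 1.43×10⁻⁴ s⁻¹
Pressure gradient: |∂P/∂n| = 300 Pa / 115000 m = 2.61×10⁻³ Pa/m
Geostrophic balance (pressure-gradient force = Coriolis force):
V_g = (1/(fρ)) |∂P/∂n| = 2.61×10⁻³ / (1.43×10⁻⁴ × 0.961) = 19.0 m/s

19 m s⁻¹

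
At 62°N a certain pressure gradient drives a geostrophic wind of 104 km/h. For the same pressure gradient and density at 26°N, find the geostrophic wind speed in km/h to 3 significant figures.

209 km/h

With the same pressure gradient and density, V_g ∝ 1/f ∝ 1/sin φ.
V₂ = V₁ · sin φ₁ / sin φ₂ = 104 × sin 62° / sin 26°
V₂ = 104 × 0.8829/0.4384 = 209 km/h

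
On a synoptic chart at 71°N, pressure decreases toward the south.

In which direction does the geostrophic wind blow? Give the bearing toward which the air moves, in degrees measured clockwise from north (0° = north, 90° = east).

270°

The pressure-gradient force points toward the south (bearing 180°).
Geostrophic balance: in the Northern Hemisphere the Coriolis force deflects motion to the right, so the geostrophic wind blows 90° to the right of the pressure-gradient force (low pressure on the left).
Rotating 180° by 90° clockwise gives 270° — the wind blows toward the west.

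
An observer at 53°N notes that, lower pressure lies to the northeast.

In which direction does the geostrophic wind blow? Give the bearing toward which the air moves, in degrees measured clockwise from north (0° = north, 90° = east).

135°

The pressure-gradient force points toward the northeast (bearing 045°).
Geostrophic balance: in the Northern Hemisphere the Coriolis force deflects motion to the right, so the geostrophic wind blows 90° to the right of the pressure-gradient force (low pressure on the left).
Rotating 045° by 90° clockwise gives 135° — the wind blows toward the southeast.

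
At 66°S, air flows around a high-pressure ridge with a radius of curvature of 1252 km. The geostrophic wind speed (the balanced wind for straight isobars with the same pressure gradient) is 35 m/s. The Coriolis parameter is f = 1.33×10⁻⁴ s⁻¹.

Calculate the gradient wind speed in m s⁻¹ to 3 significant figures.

50.0 m s⁻¹

Around a high, pressure-gradient force acts outward with centrifugal, so Coriolis balances both:
fV = (1/ρ)|∂P/∂n| + V²/R  →  V² − fR·V + fR·V_g = 0
With fR = 1.33×10⁻⁴ × 1252×10³ m = 167 m/s:
V = [fR − √((fR)² − 4 fR V_g)]/2 = [167 − √(167² − 4×167×35)]/2 = 50 m/s
Supergeostrophic (V > V_g = 35 m/s), as expected around a high.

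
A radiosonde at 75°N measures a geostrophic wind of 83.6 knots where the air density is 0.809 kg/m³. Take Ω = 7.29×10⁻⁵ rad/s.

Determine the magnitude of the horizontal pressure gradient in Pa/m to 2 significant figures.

Coriolis parameter at 75°N:
f = 2Ω sin φ = 2 × 7.29×10⁻⁵ × sin 75° = 1.41×10⁻⁴ s⁻¹
Wind speed in SI: 83.6 knots = 43.0 m/s
Geostrophic balance rearranged: |∂P/∂n| = f ρ V_g
|∂P/∂n| = 1.41×10⁻⁴ × 0.809 × 43.0 = 4.90×10⁻³ Pa/m

4.9×10⁻³ Pa/m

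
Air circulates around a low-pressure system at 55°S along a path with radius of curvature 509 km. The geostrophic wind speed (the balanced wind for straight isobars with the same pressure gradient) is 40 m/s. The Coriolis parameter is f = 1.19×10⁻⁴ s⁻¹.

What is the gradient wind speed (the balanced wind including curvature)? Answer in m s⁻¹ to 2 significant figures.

Around a low, centrifugal force acts outward with Coriolis, so pressure-gradient force balances both:
(1/ρ)|∂P/∂n| = fV + V²/R  →  V² + fR·V − fR·V_g = 0
With fR = 1.19×10⁻⁴ × 509×10³ m = 60.6 m/s:
V = [−fR + √((fR)² + 4 fR V_g)]/2 = [−60.6 + √(60.6² + 4×60.6×40)]/2 = 27.5 m/s
Subgeostrophic (V < V_g = 40 m/s), as expected around a low.

28 m s⁻¹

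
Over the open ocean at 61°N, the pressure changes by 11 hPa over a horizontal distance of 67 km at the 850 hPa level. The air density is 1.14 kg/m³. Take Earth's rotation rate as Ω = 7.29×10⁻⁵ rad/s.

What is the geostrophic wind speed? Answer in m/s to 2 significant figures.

Coriolis parameter at 61°N:
f = 2Ω sin φ = 2 × 7.29×10⁻⁵ × sin 61° = 1.28×10⁻⁴ s⁻¹
Pressure gradient: |∂P/∂n| = 1100 Pa / 67000 m = 1.64×10⁻² Pa/m
Geostrophic balance (pressure-gradient force = Coriolis force):
V_g = (1/(fρ)) |∂P/∂n| = 1.64×10⁻² / (1.28×10⁻⁴ × 1.14) = 113 m/s

110 m/s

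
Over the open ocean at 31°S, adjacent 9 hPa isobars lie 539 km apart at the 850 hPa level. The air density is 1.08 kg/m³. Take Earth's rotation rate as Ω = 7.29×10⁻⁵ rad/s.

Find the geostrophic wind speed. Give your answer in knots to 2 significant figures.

Coriolis parameter at 31°S:
f = 2Ω sin φ = 2 × 7.29×10⁻⁵ × sin 31° = 7.51×10⁻⁵ s⁻¹
Pressure gradient: |∂P/∂n| = 900 Pa / 539000 m = 1.67×10⁻³ Pa/m
Geostrophic balance (pressure-gradient force = Coriolis force):
V_g = (1/(fρ)) |∂P/∂n| = 1.67×10⁻³ / (7.51×10⁻⁵ × 1.08) = 20.6 m/s
Converting: 20.6 m/s × 1.944 = 40 knots

40 knots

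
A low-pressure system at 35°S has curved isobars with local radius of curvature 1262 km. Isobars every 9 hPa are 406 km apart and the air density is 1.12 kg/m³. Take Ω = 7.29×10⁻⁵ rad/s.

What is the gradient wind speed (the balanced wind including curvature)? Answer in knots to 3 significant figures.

Coriolis parameter at 35°S:
f = 2Ω sin φ = 2 × 7.29×10⁻⁵ × sin 35° = 8.36×10⁻⁵ s⁻¹
Pressure gradient: |∂P/∂n| = 900 Pa / 406000 m = 2.22×10⁻³ Pa/m
Geostrophic speed: V_g = |∂P/∂n|/(fρ) = 2.22×10⁻³/(8.36×10⁻⁵ × 1.12) = 23.7 m/s
Around a low, centrifugal force acts outward with Coriolis, so pressure-gradient force balances both:
(1/ρ)|∂P/∂n| = fV + V²/R  →  V² + fR·V − fR·V_g = 0
With fR = 8.36×10⁻⁵ × 1262×10³ m = 106 m/s:
V = [−fR + √((fR)² + 4 fR V_g)]/2 = [−106 + √(106² + 4×106×23.7)]/2 = 19.9 m/s
Subgeostrophic (V < V_g = 23.7 m/s), as expected around a low.
Converting: 19.9 m/s × 1.944 = 38.7 knots

38.7 knots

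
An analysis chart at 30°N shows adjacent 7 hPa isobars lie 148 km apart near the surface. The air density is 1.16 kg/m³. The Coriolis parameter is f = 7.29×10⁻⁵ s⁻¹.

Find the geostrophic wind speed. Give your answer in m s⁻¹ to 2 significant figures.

56 m s⁻¹

Pressure gradient: |∂P/∂n| = 700 Pa / 148000 m = 4.73×10⁻³ Pa/m
Geostrophic balance (pressure-gradient force = Coriolis force):
V_g = (1/(fρ)) |∂P/∂n| = 4.73×10⁻³ / (7.29×10⁻⁵ × 1.16) = 55.9 m/s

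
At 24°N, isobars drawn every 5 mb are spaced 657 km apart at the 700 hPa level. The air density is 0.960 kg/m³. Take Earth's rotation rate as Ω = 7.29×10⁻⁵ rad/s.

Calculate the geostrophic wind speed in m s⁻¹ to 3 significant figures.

Coriolis parameter at 24°N:
f = 2Ω sin φ = 2 × 7.29×10⁻⁵ × sin 24° = 5.93×10⁻⁵ s⁻¹
Pressure gradient: |∂P/∂n| = 500 Pa / 657000 m = 7.61×10⁻⁴ Pa/m
Geostrophic balance (pressure-gradient force = Coriolis force):
V_g = (1/(fρ)) |∂P/∂n| = 7.61×10⁻⁴ / (5.93×10⁻⁵ × 0.960) = 13.4 m/s

13.4 m s⁻¹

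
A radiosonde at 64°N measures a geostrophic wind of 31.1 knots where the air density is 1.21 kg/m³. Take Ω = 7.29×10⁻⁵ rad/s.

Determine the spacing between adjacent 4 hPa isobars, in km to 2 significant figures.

160 km

Coriolis parameter at 64°N:
f = 2Ω sin φ = 2 × 7.29×10⁻⁵ × sin 64° = 1.31×10⁻⁴ s⁻¹
Wind speed in SI: 31.1 knots = 16.0 m/s
Geostrophic balance rearranged: |∂P/∂n| = f ρ V_g
|∂P/∂n| = 1.31×10⁻⁴ × 1.21 × 16.0 = 2.54×10⁻³ Pa/m
Isobar spacing: Δn = ΔP/|∂P/∂n| = 400 Pa / 2.54×10⁻³ Pa/m = 157673 m ≈ 160 km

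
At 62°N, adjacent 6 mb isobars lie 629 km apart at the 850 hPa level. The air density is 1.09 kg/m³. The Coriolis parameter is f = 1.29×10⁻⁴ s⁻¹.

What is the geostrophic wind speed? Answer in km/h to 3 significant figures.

Pressure gradient: |∂P/∂n| = 600 Pa / 629000 m = 9.54×10⁻⁴ Pa/m
Geostrophic balance (pressure-gradient force = Coriolis force):
V_g = (1/(fρ)) |∂P/∂n| = 9.54×10⁻⁴ / (1.29×10⁻⁴ × 1.09) = 6.78 m/s
Converting: 6.78 m/s × 3.6 = 24.4 km/h

24.4 km/h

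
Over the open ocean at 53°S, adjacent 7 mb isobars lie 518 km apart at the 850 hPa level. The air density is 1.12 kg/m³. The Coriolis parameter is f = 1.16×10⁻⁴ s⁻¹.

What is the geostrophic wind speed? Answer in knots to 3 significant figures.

Pressure gradient: |∂P/∂n| = 700 Pa / 518000 m = 1.35×10⁻³ Pa/m
Geostrophic balance (pressure-gradient force = Coriolis force):
V_g = (1/(fρ)) |∂P/∂n| = 1.35×10⁻³ / (1.16×10⁻⁴ × 1.12) = 10.4 m/s
Converting: 10.4 m/s × 1.944 = 20.2 knots

20.2 knots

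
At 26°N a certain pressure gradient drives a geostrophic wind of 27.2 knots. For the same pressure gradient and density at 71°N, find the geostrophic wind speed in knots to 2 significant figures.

13 knots

With the same pressure gradient and density, V_g ∝ 1/f ∝ 1/sin φ.
V₂ = V₁ · sin φ₁ / sin φ₂ = 27.2 × sin 26° / sin 71°
V₂ = 27.2 × 0.4384/0.9455 = 13 knots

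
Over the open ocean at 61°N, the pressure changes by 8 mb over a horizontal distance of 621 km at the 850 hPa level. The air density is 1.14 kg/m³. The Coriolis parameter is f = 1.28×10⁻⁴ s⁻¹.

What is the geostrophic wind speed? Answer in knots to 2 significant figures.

Pressure gradient: |∂P/∂n| = 800 Pa / 621000 m = 1.29×10⁻³ Pa/m
Geostrophic balance (pressure-gradient force = Coriolis force):
V_g = (1/(fρ)) |∂P/∂n| = 1.29×10⁻³ / (1.28×10⁻⁴ × 1.14) = 8.83 m/s
Converting: 8.83 m/s × 1.944 = 17 knots

17 knots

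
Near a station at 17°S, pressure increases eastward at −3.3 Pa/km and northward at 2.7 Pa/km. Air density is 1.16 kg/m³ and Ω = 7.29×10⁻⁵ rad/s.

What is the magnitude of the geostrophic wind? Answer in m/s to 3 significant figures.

86.2 m/s

Coriolis parameter at 17°S:
f = 2Ω sin φ = 2 × 7.29×10⁻⁵ × sin 17° = 4.26×10⁻⁵ s⁻¹
In the Southern Hemisphere f is negative: f = −4.26×10⁻⁵ s⁻¹.
Component geostrophic relations (x east, y north):
u_g = −(1/(fρ)) ∂P/∂y,  v_g = (1/(fρ)) ∂P/∂x
u_g = −(2.7×10⁻³)/(−4.26×10⁻⁵ × 1.16) = 54.6 m/s;  v_g = (−3.3×10⁻³)/(−4.26×10⁻⁵ × 1.16) = 66.7 m/s
|V_g| = √(u_g² + v_g²) = 86.2 m/s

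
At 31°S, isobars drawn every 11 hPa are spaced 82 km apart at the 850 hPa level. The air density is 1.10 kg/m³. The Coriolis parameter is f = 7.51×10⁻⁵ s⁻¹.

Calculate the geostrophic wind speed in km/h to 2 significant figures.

Pressure gradient: |∂P/∂n| = 1100 Pa / 82000 m = 1.34×10⁻² Pa/m
Geostrophic balance (pressure-gradient force = Coriolis force):
V_g = (1/(fρ)) |∂P/∂n| = 1.34×10⁻² / (7.51×10⁻⁵ × 1.10) = 162 m/s
Converting: 162 m/s × 3.6 = 580 km/h

580 km/h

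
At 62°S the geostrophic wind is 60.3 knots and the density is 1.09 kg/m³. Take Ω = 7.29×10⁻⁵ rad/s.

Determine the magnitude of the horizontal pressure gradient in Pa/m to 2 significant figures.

Coriolis parameter at 62°S:
f = 2Ω sin φ = 2 × 7.29×10⁻⁵ × sin 62° = 1.29×10⁻⁴ s⁻¹
Wind speed in SI: 60.3 knots = 31.0 m/s
Geostrophic balance rearranged: |∂P/∂n| = f ρ V_g
|∂P/∂n| = 1.29×10⁻⁴ × 1.09 × 31.0 = 4.35×10⁻³ Pa/m

4.4×10⁻³ Pa/m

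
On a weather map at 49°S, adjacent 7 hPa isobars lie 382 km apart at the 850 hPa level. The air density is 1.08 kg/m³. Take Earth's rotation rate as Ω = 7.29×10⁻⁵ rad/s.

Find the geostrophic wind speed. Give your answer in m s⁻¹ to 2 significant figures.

Coriolis parameter at 49°S:
f = 2Ω sin φ = 2 × 7.29×10⁻⁵ × sin 49° = 1.10×10⁻⁴ s⁻¹
Pressure gradient: |∂P/∂n| = 700 Pa / 382000 m = 1.83×10⁻³ Pa/m
Geostrophic balance (pressure-gradient force = Coriolis force):
V_g = (1/(fρ)) |∂P/∂n| = 1.83×10⁻³ / (1.10×10⁻⁴ × 1.08) = 15.4 m/s

15 m s⁻¹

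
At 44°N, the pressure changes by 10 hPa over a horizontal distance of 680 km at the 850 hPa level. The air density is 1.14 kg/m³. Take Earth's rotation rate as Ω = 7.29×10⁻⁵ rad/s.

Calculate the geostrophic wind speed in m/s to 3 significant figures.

12.7 m/s

Coriolis parameter at 44°N:
f = 2Ω sin φ = 2 × 7.29×10⁻⁵ × sin 44° = 1.01×10⁻⁴ s⁻¹
Pressure gradient: |∂P/∂n| = 1000 Pa / 680000 m = 1.47×10⁻³ Pa/m
Geostrophic balance (pressure-gradient force = Coriolis force):
V_g = (1/(fρ)) |∂P/∂n| = 1.47×10⁻³ / (1.01×10⁻⁴ × 1.14) = 12.7 m/s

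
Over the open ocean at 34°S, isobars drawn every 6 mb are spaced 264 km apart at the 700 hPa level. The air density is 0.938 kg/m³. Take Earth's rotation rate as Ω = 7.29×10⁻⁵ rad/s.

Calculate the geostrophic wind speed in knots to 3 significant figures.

57.8 knots

Coriolis parameter at 34°S:
f = 2Ω sin φ = 2 × 7.29×10⁻⁵ × sin 34° = 8.15×10⁻⁵ s⁻¹
Pressure gradient: |∂P/∂n| = 600 Pa / 264000 m = 2.27×10⁻³ Pa/m
Geostrophic balance (pressure-gradient force = Coriolis force):
V_g = (1/(fρ)) |∂P/∂n| = 2.27×10⁻³ / (8.15×10⁻⁵ × 0.938) = 29.7 m/s
Converting: 29.7 m/s × 1.944 = 57.8 knots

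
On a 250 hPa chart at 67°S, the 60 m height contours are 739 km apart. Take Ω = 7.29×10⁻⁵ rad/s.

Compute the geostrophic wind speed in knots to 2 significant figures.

12 knots

Coriolis parameter at 67°S:
f = 2Ω sin φ = 2 × 7.29×10⁻⁵ × sin 67° = 1.34×10⁻⁴ s⁻¹
Height gradient: |∂Z/∂n| = 60 m / 739000 m = 8.12×10⁻⁵
On a pressure surface, geostrophic balance gives V_g = (g/f)|∂Z/∂n|:
V_g = 9.81 × 8.12×10⁻⁵ / 1.34×10⁻⁴ = 5.93 m/s
Converting: 5.93 m/s × 1.944 = 12 knots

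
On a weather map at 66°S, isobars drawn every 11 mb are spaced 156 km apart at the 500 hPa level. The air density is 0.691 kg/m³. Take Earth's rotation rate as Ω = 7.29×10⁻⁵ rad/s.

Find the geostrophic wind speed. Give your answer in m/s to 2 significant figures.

Coriolis parameter at 66°S:
f = 2Ω sin φ = 2 × 7.29×10⁻⁵ × sin 66° = 1.33×10⁻⁴ s⁻¹
Pressure gradient: |∂P/∂n| = 1100 Pa / 156000 m = 7.05×10⁻³ Pa/m
Geostrophic balance (pressure-gradient force = Coriolis force):
V_g = (1/(fρ)) |∂P/∂n| = 7.05×10⁻³ / (1.33×10⁻⁴ × 0.691) = 76.6 m/s

77 m/s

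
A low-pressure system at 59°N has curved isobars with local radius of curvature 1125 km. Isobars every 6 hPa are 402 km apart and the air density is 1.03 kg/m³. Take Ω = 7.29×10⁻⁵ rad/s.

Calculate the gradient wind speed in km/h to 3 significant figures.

Coriolis parameter at 59°N:
f = 2Ω sin φ = 2 × 7.29×10⁻⁵ × sin 59° = 1.25×10⁻⁴ s⁻¹
Pressure gradient: |∂P/∂n| = 600 Pa / 402000 m = 1.49×10⁻³ Pa/m
Geostrophic speed: V_g = |∂P/∂n|/(fρ) = 1.49×10⁻³/(1.25×10⁻⁴ × 1.03) = 11.6 m/s
Around a low, centrifugal force acts outward with Coriolis, so pressure-gradient force balances both:
(1/ρ)|∂P/∂n| = fV + V²/R  →  V² + fR·V − fR·V_g = 0
With fR = 1.25×10⁻⁴ × 1125×10³ m = 141 m/s:
V = [−fR + √((fR)² + 4 fR V_g)]/2 = [−141 + √(141² + 4×141×11.6)]/2 = 10.8 m/s
Subgeostrophic (V < V_g = 11.6 m/s), as expected around a low.
Converting: 10.8 m/s × 3.6 = 38.8 km/h

38.8 km/h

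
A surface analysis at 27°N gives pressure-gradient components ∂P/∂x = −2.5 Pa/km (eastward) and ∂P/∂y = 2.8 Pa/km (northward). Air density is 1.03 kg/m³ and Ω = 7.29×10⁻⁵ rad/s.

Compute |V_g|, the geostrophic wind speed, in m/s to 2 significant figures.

55 m/s

Coriolis parameter at 27°N:
f = 2Ω sin φ = 2 × 7.29×10⁻⁵ × sin 27° = 6.62×10⁻⁵ s⁻¹
Component geostrophic relations (x east, y north):
u_g = −(1/(fρ)) ∂P/∂y,  v_g = (1/(fρ)) ∂P/∂x
u_g = −(2.8×10⁻³)/(6.62×10⁻⁵ × 1.03) = −41.1 m/s;  v_g = (−2.5×10⁻³)/(6.62×10⁻⁵ × 1.03) = −36.7 m/s
|V_g| = √(u_g² + v_g²) = 55.1 m/s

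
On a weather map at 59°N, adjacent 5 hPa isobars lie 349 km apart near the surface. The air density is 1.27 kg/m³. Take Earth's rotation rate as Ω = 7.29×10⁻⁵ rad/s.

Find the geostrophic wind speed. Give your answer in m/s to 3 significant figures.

Coriolis parameter at 59°N:
f = 2Ω sin φ = 2 × 7.29×10⁻⁵ × sin 59° = 1.25×10⁻⁴ s⁻¹
Pressure gradient: |∂P/∂n| = 500 Pa / 349000 m = 1.43×10⁻³ Pa/m
Geostrophic balance (pressure-gradient force = Coriolis force):
V_g = (1/(fρ)) |∂P/∂n| = 1.43×10⁻³ / (1.25×10⁻⁴ × 1.27) = 9.03 m/s

9.03 m/s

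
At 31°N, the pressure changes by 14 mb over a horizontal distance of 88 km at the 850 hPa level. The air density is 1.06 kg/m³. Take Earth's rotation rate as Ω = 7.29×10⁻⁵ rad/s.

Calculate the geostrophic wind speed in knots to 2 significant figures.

Coriolis parameter at 31°N:
f = 2Ω sin φ = 2 × 7.29×10⁻⁵ × sin 31° = 7.51×10⁻⁵ s⁻¹
Pressure gradient: |∂P/∂n| = 1400 Pa / 88000 m = 1.59×10⁻² Pa/m
Geostrophic balance (pressure-gradient force = Coriolis force):
V_g = (1/(fρ)) |∂P/∂n| = 1.59×10⁻² / (7.51×10⁻⁵ × 1.06) = 200 m/s
Converting: 200 m/s × 1.944 = 390 knots

390 knots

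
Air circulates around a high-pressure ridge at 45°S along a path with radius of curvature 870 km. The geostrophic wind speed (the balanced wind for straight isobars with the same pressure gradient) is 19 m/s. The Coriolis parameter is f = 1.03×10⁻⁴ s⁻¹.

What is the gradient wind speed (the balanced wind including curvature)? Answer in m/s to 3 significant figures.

Around a high, pressure-gradient force acts outward with centrifugal, so Coriolis balances both:
fV = (1/ρ)|∂P/∂n| + V²/R  →  V² − fR·V + fR·V_g = 0
With fR = 1.03×10⁻⁴ × 870×10³ m = 89.6 m/s:
V = [fR − √((fR)² − 4 fR V_g)]/2 = [89.6 − √(89.6² − 4×89.6×19)]/2 = 27.3 m/s
Supergeostrophic (V > V_g = 19 m/s), as expected around a high.

27.3 m/s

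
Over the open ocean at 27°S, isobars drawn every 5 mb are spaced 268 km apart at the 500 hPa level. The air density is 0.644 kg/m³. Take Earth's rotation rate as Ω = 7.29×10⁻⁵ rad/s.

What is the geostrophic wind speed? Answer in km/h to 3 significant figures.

158 km/h

Coriolis parameter at 27°S:
f = 2Ω sin φ = 2 × 7.29×10⁻⁵ × sin 27° = 6.62×10⁻⁵ s⁻¹
Pressure gradient: |∂P/∂n| = 500 Pa / 268000 m = 1.87×10⁻³ Pa/m
Geostrophic balance (pressure-gradient force = Coriolis force):
V_g = (1/(fρ)) |∂P/∂n| = 1.87×10⁻³ / (6.62×10⁻⁵ × 0.644) = 43.8 m/s
Converting: 43.8 m/s × 3.6 = 158 km/h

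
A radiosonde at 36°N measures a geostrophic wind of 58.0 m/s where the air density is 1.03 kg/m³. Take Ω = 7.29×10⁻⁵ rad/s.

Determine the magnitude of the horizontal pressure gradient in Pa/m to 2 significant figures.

5.1×10⁻³ Pa/m

Coriolis parameter at 36°N:
f = 2Ω sin φ = 2 × 7.29×10⁻⁵ × sin 36° = 8.57×10⁻⁵ s⁻¹
Geostrophic balance rearranged: |∂P/∂n| = f ρ V_g
|∂P/∂n| = 8.57×10⁻⁵ × 1.03 × 58.0 = 5.12×10⁻³ Pa/m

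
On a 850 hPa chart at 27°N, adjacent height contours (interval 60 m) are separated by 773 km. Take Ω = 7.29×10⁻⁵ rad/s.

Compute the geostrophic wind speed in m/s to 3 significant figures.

11.5 m/s

Coriolis parameter at 27°N:
f = 2Ω sin φ = 2 × 7.29×10⁻⁵ × sin 27° = 6.62×10⁻⁵ s⁻¹
Height gradient: |∂Z/∂n| = 60 m / 773000 m = 7.76×10⁻⁵
On a pressure surface, geostrophic balance gives V_g = (g/f)|∂Z/∂n|:
V_g = 9.81 × 7.76×10⁻⁵ / 6.62×10⁻⁵ = 11.5 m/s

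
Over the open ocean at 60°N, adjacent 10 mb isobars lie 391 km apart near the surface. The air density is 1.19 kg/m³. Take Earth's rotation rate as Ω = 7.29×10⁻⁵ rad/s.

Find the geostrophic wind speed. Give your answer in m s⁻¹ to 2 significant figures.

17 m s⁻¹

Coriolis parameter at 60°N:
f = 2Ω sin φ = 2 × 7.29×10⁻⁵ × sin 60° = 1.26×10⁻⁴ s⁻¹
Pressure gradient: |∂P/∂n| = 1000 Pa / 391000 m = 2.56×10⁻³ Pa/m
Geostrophic balance (pressure-gradient force = Coriolis force):
V_g = (1/(fρ)) |∂P/∂n| = 2.56×10⁻³ / (1.26×10⁻⁴ × 1.19) = 17.0 m/s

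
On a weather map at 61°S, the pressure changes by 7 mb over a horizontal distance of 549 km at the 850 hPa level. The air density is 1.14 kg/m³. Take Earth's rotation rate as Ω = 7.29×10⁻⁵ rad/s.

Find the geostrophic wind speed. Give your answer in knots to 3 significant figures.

Coriolis parameter at 61°S:
f = 2Ω sin φ = 2 × 7.29×10⁻⁵ × sin 61° = 1.28×10⁻⁴ s⁻¹
Pressure gradient: |∂P/∂n| = 700 Pa / 549000 m = 1.28×10⁻³ Pa/m
Geostrophic balance (pressure-gradient force = Coriolis force):
V_g = (1/(fρ)) |∂P/∂n| = 1.28×10⁻³ / (1.28×10⁻⁴ × 1.14) = 8.77 m/s
Converting: 8.77 m/s × 1.944 = 17.0 knots

17.0 knots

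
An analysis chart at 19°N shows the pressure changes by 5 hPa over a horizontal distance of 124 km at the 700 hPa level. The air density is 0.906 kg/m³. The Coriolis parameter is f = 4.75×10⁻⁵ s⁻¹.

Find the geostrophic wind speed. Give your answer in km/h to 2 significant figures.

Pressure gradient: |∂P/∂n| = 500 Pa / 124000 m = 4.03×10⁻³ Pa/m
Geostrophic balance (pressure-gradient force = Coriolis force):
V_g = (1/(fρ)) |∂P/∂n| = 4.03×10⁻³ / (4.75×10⁻⁵ × 0.906) = 93.7 m/s
Converting: 93.7 m/s × 3.6 = 340 km/h

340 km/h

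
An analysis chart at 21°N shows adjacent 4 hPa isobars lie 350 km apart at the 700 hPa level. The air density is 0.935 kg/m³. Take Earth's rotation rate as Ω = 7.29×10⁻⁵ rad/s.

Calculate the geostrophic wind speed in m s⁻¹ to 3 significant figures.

Coriolis parameter at 21°N:
f = 2Ω sin φ = 2 × 7.29×10⁻⁵ × sin 21° = 5.23×10⁻⁵ s⁻¹
Pressure gradient: |∂P/∂n| = 400 Pa / 350000 m = 1.14×10⁻³ Pa/m
Geostrophic balance (pressure-gradient force = Coriolis force):
V_g = (1/(fρ)) |∂P/∂n| = 1.14×10⁻³ / (5.23×10⁻⁵ × 0.935) = 23.4 m/s

23.4 m s⁻¹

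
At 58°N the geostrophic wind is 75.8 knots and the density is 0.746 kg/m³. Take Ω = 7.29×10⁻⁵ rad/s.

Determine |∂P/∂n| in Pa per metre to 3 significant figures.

Coriolis parameter at 58°N:
f = 2Ω sin φ = 2 × 7.29×10⁻⁵ × sin 58° = 1.24×10⁻⁴ s⁻¹
Wind speed in SI: 75.8 knots = 39.0 m/s
Geostrophic balance rearranged: |∂P/∂n| = f ρ V_g
|∂P/∂n| = 1.24×10⁻⁴ × 0.746 × 39.0 = 3.60×10⁻³ Pa/m

3.60×10⁻³ Pa/m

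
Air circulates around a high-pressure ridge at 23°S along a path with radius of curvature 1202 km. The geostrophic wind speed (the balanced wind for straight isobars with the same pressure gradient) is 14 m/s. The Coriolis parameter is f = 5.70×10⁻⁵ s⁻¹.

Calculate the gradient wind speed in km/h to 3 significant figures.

70.6 km/h

Around a high, pressure-gradient force acts outward with centrifugal, so Coriolis balances both:
fV = (1/ρ)|∂P/∂n| + V²/R  →  V² − fR·V + fR·V_g = 0
With fR = 5.70×10⁻⁵ × 1202×10³ m = 68.5 m/s:
V = [fR − √((fR)² − 4 fR V_g)]/2 = [68.5 − √(68.5² − 4×68.5×14)]/2 = 19.6 m/s
Supergeostrophic (V > V_g = 14 m/s), as expected around a high.
Converting: 19.6 m/s × 3.6 = 70.6 km/h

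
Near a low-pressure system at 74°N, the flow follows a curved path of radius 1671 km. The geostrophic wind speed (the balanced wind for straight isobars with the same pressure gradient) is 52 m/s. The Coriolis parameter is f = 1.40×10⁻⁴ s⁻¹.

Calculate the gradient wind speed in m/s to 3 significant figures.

Around a low, centrifugal force acts outward with Coriolis, so pressure-gradient force balances both:
(1/ρ)|∂P/∂n| = fV + V²/R  →  V² + fR·V − fR·V_g = 0
With fR = 1.40×10⁻⁴ × 1671×10³ m = 234 m/s:
V = [−fR + √((fR)² + 4 fR V_g)]/2 = [−234 + √(234² + 4×234×52)]/2 = 43.8 m/s
Subgeostrophic (V < V_g = 52 m/s), as expected around a low.

43.8 m/s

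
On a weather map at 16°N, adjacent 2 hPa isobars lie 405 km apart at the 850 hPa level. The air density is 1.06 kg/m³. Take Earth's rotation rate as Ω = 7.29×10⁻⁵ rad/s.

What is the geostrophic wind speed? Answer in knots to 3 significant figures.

22.5 knots

Coriolis parameter at 16°N:
f = 2Ω sin φ = 2 × 7.29×10⁻⁵ × sin 16° = 4.02×10⁻⁵ s⁻¹
Pressure gradient: |∂P/∂n| = 200 Pa / 405000 m = 4.94×10⁻⁴ Pa/m
Geostrophic balance (pressure-gradient force = Coriolis force):
V_g = (1/(fρ)) |∂P/∂n| = 4.94×10⁻⁴ / (4.02×10⁻⁵ × 1.06) = 11.6 m/s
Converting: 11.6 m/s × 1.944 = 22.5 knots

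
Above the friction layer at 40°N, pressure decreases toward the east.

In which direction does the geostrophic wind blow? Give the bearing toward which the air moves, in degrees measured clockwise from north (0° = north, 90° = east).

180°

The pressure-gradient force points toward the east (bearing 090°).
Geostrophic balance: in the Northern Hemisphere the Coriolis force deflects motion to the right, so the geostrophic wind blows 90° to the right of the pressure-gradient force (low pressure on the left).
Rotating 090° by 90° clockwise gives 180° — the wind blows toward the south.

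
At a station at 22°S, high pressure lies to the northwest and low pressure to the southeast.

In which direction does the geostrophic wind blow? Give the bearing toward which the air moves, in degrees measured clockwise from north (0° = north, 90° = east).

The pressure-gradient force points toward the southeast (bearing 135°).
Geostrophic balance: in the Southern Hemisphere the Coriolis force deflects motion to the left, so the geostrophic wind blows 90° to the left of the pressure-gradient force (low pressure on the right).
Rotating 135° by 90° counterclockwise gives 045° — the wind blows toward the northeast.

045°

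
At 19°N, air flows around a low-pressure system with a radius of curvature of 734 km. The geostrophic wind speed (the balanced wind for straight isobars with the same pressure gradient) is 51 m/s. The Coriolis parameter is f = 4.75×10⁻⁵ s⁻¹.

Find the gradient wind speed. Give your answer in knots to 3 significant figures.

54.8 knots

Around a low, centrifugal force acts outward with Coriolis, so pressure-gradient force balances both:
(1/ρ)|∂P/∂n| = fV + V²/R  →  V² + fR·V − fR·V_g = 0
With fR = 4.75×10⁻⁵ × 734×10³ m = 34.9 m/s:
V = [−fR + √((fR)² + 4 fR V_g)]/2 = [−34.9 + √(34.9² + 4×34.9×51)]/2 = 28.2 m/s
Subgeostrophic (V < V_g = 51 m/s), as expected around a low.
Converting: 28.2 m/s × 1.944 = 54.8 knots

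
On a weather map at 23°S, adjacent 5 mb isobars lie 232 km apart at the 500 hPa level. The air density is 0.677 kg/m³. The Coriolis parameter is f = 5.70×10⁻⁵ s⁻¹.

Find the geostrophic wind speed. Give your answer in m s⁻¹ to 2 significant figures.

56 m s⁻¹

Pressure gradient: |∂P/∂n| = 500 Pa / 232000 m = 2.16×10⁻³ Pa/m
Geostrophic balance (pressure-gradient force = Coriolis force):
V_g = (1/(fρ)) |∂P/∂n| = 2.16×10⁻³ / (5.70×10⁻⁵ × 0.677) = 55.8 m/s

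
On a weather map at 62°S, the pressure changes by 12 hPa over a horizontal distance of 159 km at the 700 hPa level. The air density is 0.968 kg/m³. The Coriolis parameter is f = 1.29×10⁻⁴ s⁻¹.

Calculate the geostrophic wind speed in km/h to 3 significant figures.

218 km/h

Pressure gradient: |∂P/∂n| = 1200 Pa / 159000 m = 7.55×10⁻³ Pa/m
Geostrophic balance (pressure-gradient force = Coriolis force):
V_g = (1/(fρ)) |∂P/∂n| = 7.55×10⁻³ / (1.29×10⁻⁴ × 0.968) = 60.4 m/s
Converting: 60.4 m/s × 3.6 = 218 km/h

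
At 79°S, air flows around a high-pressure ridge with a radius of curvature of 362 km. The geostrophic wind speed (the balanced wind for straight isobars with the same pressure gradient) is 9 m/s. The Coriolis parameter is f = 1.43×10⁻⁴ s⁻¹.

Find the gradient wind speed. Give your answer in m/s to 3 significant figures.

Around a high, pressure-gradient force acts outward with centrifugal, so Coriolis balances both:
fV = (1/ρ)|∂P/∂n| + V²/R  →  V² − fR·V + fR·V_g = 0
With fR = 1.43×10⁻⁴ × 362×10³ m = 51.8 m/s:
V = [fR − √((fR)² − 4 fR V_g)]/2 = [51.8 − √(51.8² − 4×51.8×9)]/2 = 11.6 m/s
Supergeostrophic (V > V_g = 9 m/s), as expected around a high.

11.6 m/s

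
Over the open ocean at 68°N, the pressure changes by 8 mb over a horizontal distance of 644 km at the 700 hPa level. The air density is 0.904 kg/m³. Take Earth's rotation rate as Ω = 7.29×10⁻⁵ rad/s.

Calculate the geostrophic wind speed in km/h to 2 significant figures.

Coriolis parameter at 68°N:
f = 2Ω sin φ = 2 × 7.29×10⁻⁵ × sin 68° = 1.35×10⁻⁴ s⁻¹
Pressure gradient: |∂P/∂n| = 800 Pa / 644000 m = 1.24×10⁻³ Pa/m
Geostrophic balance (pressure-gradient force = Coriolis force):
V_g = (1/(fρ)) |∂P/∂n| = 1.24×10⁻³ / (1.35×10⁻⁴ × 0.904) = 10.2 m/s
Converting: 10.2 m/s × 3.6 = 37 km/h

37 km/h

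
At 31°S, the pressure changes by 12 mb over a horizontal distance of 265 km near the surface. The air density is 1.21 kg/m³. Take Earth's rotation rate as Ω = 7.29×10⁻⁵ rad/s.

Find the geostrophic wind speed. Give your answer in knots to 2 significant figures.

Coriolis parameter at 31°S:
f = 2Ω sin φ = 2 × 7.29×10⁻⁵ × sin 31° = 7.51×10⁻⁵ s⁻¹
Pressure gradient: |∂P/∂n| = 1200 Pa / 265000 m = 4.53×10⁻³ Pa/m
Geostrophic balance (pressure-gradient force = Coriolis force):
V_g = (1/(fρ)) |∂P/∂n| = 4.53×10⁻³ / (7.51×10⁻⁵ × 1.21) = 49.8 m/s
Converting: 49.8 m/s × 1.944 = 97 knots

97 knots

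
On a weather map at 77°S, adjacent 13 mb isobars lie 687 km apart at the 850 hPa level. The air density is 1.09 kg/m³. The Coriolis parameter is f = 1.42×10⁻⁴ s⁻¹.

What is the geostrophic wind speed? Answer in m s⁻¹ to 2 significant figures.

Pressure gradient: |∂P/∂n| = 1300 Pa / 687000 m = 1.89×10⁻³ Pa/m
Geostrophic balance (pressure-gradient force = Coriolis force):
V_g = (1/(fρ)) |∂P/∂n| = 1.89×10⁻³ / (1.42×10⁻⁴ × 1.09) = 12.2 m/s

12 m s⁻¹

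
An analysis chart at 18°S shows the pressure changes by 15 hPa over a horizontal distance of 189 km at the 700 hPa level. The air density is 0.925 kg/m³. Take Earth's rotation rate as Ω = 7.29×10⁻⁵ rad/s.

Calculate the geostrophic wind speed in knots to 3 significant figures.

370 knots

Coriolis parameter at 18°S:
f = 2Ω sin φ = 2 × 7.29×10⁻⁵ × sin 18° = 4.51×10⁻⁵ s⁻¹
Pressure gradient: |∂P/∂n| = 1500 Pa / 189000 m = 7.94×10⁻³ Pa/m
Geostrophic balance (pressure-gradient force = Coriolis force):
V_g = (1/(fρ)) |∂P/∂n| = 7.94×10⁻³ / (4.51×10⁻⁵ × 0.925) = 190 m/s
Converting: 190 m/s × 1.944 = 370 knots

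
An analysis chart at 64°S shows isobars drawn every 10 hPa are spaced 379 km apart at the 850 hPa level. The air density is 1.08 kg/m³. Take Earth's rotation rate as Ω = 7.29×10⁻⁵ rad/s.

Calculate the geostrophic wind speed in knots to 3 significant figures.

Coriolis parameter at 64°S:
f = 2Ω sin φ = 2 × 7.29×10⁻⁵ × sin 64° = 1.31×10⁻⁴ s⁻¹
Pressure gradient: |∂P/∂n| = 1000 Pa / 379000 m = 2.64×10⁻³ Pa/m
Geostrophic balance (pressure-gradient force = Coriolis force):
V_g = (1/(fρ)) |∂P/∂n| = 2.64×10⁻³ / (1.31×10⁻⁴ × 1.08) = 18.6 m/s
Converting: 18.6 m/s × 1.944 = 36.2 knots

36.2 knots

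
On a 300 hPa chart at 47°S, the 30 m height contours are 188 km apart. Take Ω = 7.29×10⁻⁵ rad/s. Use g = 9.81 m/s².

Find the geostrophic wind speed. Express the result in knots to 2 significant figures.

Coriolis parameter at 47°S:
f = 2Ω sin φ = 2 × 7.29×10⁻⁵ × sin 47° = 1.07×10⁻⁴ s⁻¹
Height gradient: |∂Z/∂n| = 30 m / 188000 m = 1.60×10⁻⁴
On a pressure surface, geostrophic balance gives V_g = (g/f)|∂Z/∂n|:
V_g = 9.81 × 1.60×10⁻⁴ / 1.07×10⁻⁴ = 14.7 m/s
Converting: 14.7 m/s × 1.944 = 29 knots

29 knots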